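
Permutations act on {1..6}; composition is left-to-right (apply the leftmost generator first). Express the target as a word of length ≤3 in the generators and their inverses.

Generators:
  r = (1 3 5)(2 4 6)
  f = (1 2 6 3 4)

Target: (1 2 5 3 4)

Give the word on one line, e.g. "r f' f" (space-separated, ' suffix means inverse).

f' r'

  after f': (1 4 3 6 2)
  after r': (1 2 5 3 4)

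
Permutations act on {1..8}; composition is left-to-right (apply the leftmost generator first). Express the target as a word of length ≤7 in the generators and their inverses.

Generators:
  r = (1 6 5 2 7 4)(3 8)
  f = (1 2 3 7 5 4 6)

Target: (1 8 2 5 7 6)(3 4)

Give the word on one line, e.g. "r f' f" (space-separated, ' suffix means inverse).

r' f' r f r

  after r': (1 4 7 2 5 6)(3 8)
  after f': (1 5 4 3 8 2 7)
  after r: (1 2 4 8 7 6 5)
  after f: (1 3 7)(2 6 4 8 5)
  after r: (1 8 2 5 7 6)(3 4)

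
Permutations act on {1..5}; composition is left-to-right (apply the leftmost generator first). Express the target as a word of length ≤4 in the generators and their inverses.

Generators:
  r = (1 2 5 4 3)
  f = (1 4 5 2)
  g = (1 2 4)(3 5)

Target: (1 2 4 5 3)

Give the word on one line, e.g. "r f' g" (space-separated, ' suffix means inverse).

  after r: (1 2 5 4 3)
  after f: (3 4)
  after g: (1 2 4 5 3)

r f g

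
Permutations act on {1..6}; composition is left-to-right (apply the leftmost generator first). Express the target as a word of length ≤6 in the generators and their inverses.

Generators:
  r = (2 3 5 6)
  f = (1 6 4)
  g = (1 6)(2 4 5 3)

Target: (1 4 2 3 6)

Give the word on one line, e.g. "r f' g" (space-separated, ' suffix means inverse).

g' r f' r' f

  after g': (1 6)(2 3 5 4)
  after r: (1 2 5 4 3 6)
  after f': (1 2 5 6 4 3)
  after r': (1 6 4 2 3)
  after f: (1 4 2 3 6)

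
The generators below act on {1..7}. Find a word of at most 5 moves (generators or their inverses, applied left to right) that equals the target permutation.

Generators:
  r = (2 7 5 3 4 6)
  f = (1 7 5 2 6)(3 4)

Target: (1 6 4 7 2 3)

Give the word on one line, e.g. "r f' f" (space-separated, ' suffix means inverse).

  after r': (2 6 4 3 5 7)
  after r': (2 4 5)(3 7 6)
  after f': (1 6 4 7 2 3)

r' r' f'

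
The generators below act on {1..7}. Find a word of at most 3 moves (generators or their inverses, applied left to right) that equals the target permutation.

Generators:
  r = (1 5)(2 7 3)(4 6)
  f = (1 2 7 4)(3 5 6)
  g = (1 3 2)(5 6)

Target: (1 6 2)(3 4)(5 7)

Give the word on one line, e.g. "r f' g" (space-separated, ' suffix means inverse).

  after r: (1 5)(2 7 3)(4 6)
  after f': (1 3)(4 5)(6 7)
  after f': (1 6 2)(3 4)(5 7)

r f' f'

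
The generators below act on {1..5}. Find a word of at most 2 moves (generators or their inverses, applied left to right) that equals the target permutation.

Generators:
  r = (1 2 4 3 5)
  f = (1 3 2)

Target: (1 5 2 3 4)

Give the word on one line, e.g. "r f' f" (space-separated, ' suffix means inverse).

r' f

  after r': (1 5 3 4 2)
  after f: (1 5 2 3 4)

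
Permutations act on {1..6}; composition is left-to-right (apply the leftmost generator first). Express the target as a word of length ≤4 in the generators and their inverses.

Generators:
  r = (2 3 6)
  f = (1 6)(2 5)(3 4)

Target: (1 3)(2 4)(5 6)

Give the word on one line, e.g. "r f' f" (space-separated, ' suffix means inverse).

r' r' f r'

  after r': (2 6 3)
  after r': (2 3 6)
  after f: (1 6 5 2 4 3)
  after r': (1 3)(2 4)(5 6)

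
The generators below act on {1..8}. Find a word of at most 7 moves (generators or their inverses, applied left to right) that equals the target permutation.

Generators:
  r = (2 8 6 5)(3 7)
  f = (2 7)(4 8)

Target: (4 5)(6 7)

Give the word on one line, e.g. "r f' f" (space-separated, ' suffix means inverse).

r' r' f' r' r'

  after r': (2 5 6 8)(3 7)
  after r': (2 6)(5 8)
  after f': (2 6 7)(4 8 5)
  after r': (2 8 6 3 7 5 4)
  after r': (4 5)(6 7)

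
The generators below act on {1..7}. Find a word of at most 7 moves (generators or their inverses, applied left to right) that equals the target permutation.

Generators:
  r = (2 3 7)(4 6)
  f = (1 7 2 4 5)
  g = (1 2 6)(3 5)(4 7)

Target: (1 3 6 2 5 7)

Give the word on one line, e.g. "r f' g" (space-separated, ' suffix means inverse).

  after f: (1 7 2 4 5)
  after g': (1 4 3 5 6 2 7)
  after f: (1 5 6 4 3)
  after r: (1 5 4 7 2 3)
  after g': (1 3 6 2 5 7)

f g' f r g'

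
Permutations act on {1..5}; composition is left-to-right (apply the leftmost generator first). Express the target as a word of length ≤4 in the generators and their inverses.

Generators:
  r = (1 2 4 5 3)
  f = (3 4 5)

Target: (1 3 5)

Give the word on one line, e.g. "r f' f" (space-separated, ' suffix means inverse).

  after r': (1 3 5 4 2)
  after f': (1 5 3 4 2)
  after r: (1 3 5)

r' f' r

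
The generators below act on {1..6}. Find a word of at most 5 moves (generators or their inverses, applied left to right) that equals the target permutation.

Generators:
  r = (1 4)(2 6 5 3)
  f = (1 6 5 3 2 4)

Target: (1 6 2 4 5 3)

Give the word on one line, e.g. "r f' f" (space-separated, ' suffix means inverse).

  after r': (1 4)(2 3 5 6)
  after f': (1 2 5)(3 6)
  after f': (1 3)(2 6 5 4)
  after f': (1 5 2)(3 4)
  after r': (1 6 2 4 5 3)

r' f' f' f' r'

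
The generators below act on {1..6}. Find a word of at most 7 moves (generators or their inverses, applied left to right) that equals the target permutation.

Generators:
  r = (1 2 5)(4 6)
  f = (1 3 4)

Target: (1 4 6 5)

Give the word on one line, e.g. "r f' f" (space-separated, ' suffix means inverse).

  after r: (1 2 5)(4 6)
  after f: (1 2 5 3 4 6)
  after r: (1 5 3 6 2)
  after r: (3 4 6 5)
  after f': (1 4 6 5)

r f r r f'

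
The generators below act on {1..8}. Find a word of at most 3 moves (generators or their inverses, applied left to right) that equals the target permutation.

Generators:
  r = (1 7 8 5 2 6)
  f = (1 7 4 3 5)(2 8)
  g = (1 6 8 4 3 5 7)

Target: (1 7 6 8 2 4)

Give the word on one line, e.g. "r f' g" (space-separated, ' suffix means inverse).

  after f': (1 5 3 4 7)(2 8)
  after g: (1 7 6 8 2 4)

f' g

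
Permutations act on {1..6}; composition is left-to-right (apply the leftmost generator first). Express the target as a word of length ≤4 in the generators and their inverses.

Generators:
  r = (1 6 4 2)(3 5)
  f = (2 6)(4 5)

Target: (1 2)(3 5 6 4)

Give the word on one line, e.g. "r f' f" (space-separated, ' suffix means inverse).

f' r'

  after f': (2 6)(4 5)
  after r': (1 2)(3 5 6 4)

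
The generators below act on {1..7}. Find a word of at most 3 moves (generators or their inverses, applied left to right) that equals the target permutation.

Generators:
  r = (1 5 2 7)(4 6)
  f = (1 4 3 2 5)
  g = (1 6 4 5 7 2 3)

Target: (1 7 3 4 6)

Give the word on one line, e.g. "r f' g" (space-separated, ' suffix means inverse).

r' f'

  after r': (1 7 2 5)(4 6)
  after f': (1 7 3 4 6)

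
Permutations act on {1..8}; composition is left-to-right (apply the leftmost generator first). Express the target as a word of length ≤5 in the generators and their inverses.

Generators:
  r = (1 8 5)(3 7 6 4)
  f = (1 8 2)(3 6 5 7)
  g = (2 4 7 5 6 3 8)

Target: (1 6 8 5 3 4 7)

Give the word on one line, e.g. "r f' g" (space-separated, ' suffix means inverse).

f' r g' g' g'

  after f': (1 2 8)(3 7 5 6)
  after r: (1 2 5 4 3 6 7)
  after g': (1 8 3 5 2 7)(4 6)
  after g': (1 3 7)(2 4 5 8 6)
  after g': (1 6 8 5 3 4 7)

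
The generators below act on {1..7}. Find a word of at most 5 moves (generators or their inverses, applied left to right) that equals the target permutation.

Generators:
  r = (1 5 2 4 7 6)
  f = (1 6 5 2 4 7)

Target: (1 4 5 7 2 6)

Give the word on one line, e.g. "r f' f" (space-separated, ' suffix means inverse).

r f r

  after r: (1 5 2 4 7 6)
  after f: (1 2 7 5 4)
  after r: (1 4 5 7 2 6)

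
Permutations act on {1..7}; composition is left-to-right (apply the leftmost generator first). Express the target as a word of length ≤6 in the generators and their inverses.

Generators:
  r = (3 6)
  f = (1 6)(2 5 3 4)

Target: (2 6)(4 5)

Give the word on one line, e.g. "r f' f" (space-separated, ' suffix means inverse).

  after r': (3 6)
  after f': (1 6 5 2 4 3)
  after f': (2 3 6)(4 5)
  after r': (2 6)(4 5)

r' f' f' r'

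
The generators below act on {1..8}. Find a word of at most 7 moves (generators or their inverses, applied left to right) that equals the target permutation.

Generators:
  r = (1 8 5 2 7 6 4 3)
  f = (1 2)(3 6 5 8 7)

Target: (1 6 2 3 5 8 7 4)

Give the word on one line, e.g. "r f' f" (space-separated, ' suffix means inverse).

  after f': (1 2)(3 7 8 5 6)
  after r': (1 5 7)(2 3)(4 6)
  after r': (1 8)(2 4 7 3 5)
  after f: (1 7 6 5)(2 4 3 8)
  after r: (1 6 2 3 5 8 7 4)

f' r' r' f r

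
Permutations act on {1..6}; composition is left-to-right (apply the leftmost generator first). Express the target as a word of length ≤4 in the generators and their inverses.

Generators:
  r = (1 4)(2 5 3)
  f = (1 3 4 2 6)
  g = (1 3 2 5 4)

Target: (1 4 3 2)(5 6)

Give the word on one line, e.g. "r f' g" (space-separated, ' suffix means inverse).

g' f' g f'

  after g': (1 4 5 2 3)
  after f': (1 3 6 2)(4 5)
  after g: (1 2 3 6 5)
  after f': (1 4 3 2)(5 6)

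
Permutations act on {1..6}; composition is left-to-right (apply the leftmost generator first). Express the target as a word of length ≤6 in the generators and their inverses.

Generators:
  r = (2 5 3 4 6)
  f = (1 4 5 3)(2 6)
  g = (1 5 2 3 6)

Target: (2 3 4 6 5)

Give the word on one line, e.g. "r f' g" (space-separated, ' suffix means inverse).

  after g: (1 5 2 3 6)
  after f': (1 4)(2 5 6 3)
  after r': (1 3 6 5 4)
  after r': (1 5 3 4)(2 6)
  after g': (2 3 4 6 5)

g f' r' r' g'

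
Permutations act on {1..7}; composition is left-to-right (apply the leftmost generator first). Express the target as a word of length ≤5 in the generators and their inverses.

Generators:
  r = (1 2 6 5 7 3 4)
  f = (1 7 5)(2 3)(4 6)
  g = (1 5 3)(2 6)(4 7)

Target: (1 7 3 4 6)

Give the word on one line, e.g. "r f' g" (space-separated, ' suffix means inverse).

  after g: (1 5 3)(2 6)(4 7)
  after f': (1 7 6 3 5 2 4)
  after r': (1 5)(2 3 6 7)
  after f': (1 7 3 4 6)

g f' r' f'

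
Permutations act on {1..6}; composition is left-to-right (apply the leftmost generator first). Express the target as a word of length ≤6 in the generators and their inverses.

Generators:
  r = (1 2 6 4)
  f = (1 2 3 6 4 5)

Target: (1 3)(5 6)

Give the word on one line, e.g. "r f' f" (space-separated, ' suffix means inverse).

  after r: (1 2 6 4)
  after f: (1 3 6 5)(2 4)
  after r: (1 3 4 6 5 2)
  after r: (1 3)(5 6)

r f r r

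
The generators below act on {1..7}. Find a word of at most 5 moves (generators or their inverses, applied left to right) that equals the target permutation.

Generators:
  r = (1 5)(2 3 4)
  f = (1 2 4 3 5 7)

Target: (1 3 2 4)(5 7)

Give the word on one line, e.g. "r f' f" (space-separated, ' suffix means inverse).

  after f': (1 7 5 3 4 2)
  after r': (1 7)(2 5)
  after f': (1 5)(2 3 4)
  after f': (1 3 2 4)(5 7)

f' r' f' f'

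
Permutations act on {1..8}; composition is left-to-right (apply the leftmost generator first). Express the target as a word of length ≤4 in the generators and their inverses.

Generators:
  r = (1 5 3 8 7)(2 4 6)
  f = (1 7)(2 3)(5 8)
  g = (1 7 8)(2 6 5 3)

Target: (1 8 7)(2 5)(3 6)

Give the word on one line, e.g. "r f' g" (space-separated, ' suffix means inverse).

g g

  after g: (1 7 8)(2 6 5 3)
  after g: (1 8 7)(2 5)(3 6)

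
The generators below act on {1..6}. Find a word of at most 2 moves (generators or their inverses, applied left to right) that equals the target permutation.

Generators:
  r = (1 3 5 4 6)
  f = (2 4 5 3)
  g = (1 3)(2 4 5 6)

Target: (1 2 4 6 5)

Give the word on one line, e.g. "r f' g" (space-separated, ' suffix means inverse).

  after r': (1 6 4 5 3)
  after g: (1 2 4 6 5)

r' g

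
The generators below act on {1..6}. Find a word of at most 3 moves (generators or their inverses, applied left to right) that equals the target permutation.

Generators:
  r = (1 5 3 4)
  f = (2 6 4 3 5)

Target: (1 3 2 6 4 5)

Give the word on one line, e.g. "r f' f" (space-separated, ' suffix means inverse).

r' f

  after r': (1 4 3 5)
  after f: (1 3 2 6 4 5)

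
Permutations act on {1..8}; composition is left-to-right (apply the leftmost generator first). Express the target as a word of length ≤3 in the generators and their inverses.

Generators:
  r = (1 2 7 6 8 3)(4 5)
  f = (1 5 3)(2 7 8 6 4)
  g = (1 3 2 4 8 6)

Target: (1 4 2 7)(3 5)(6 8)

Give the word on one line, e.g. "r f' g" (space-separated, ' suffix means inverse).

g f' r'

  after g: (1 3 2 4 8 6)
  after f': (1 5)(2 6 3 4 7)
  after r': (1 4 2 7)(3 5)(6 8)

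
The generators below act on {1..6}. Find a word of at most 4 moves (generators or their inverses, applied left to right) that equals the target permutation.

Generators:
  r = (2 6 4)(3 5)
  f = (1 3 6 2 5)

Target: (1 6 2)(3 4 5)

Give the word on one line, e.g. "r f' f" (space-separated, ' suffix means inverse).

  after f: (1 3 6 2 5)
  after r': (1 5)(2 3)(4 6)
  after r': (1 3 4 2 5)
  after f: (1 6 2)(3 4 5)

f r' r' f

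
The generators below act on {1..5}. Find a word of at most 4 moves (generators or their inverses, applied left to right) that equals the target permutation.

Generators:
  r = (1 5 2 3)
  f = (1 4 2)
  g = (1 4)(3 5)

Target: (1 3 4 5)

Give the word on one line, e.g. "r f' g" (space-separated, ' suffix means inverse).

  after f: (1 4 2)
  after f: (1 2 4)
  after r: (1 3)(2 4 5)
  after f: (1 3 4 5)

f f r f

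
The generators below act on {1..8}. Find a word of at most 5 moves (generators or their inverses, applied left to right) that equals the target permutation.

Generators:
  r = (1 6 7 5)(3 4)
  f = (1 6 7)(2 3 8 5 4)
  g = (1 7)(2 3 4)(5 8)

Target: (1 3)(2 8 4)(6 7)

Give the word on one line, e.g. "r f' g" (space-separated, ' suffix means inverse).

  after r': (1 5 7 6)(3 4)
  after f': (1 8 3 5 6 7)(2 4)
  after f': (1 3 8 2 5)
  after g: (1 4 2 8 3 5 7)
  after r: (1 3)(2 8 4)(6 7)

r' f' f' g r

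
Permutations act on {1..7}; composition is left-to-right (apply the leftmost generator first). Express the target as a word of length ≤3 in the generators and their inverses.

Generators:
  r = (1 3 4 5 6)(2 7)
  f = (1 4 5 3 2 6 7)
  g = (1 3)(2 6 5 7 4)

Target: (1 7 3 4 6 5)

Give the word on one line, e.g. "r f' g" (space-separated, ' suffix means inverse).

  after f: (1 4 5 3 2 6 7)
  after g': (1 7 3 4 6 5)

f g'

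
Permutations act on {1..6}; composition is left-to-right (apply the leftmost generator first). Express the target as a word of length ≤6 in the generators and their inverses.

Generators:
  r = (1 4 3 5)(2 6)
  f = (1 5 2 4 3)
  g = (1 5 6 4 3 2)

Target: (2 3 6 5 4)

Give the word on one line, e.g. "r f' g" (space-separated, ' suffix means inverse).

  after r: (1 4 3 5)(2 6)
  after r: (1 3)(4 5)
  after g': (1 4)(2 3)(5 6)
  after f': (1 2 4 3 5 6)
  after g: (2 3 6 5 4)

r r g' f' g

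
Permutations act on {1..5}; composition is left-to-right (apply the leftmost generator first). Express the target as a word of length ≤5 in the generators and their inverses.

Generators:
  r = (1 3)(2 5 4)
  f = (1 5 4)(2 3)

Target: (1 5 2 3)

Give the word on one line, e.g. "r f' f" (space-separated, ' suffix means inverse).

r f' f' r f

  after r: (1 3)(2 5 4)
  after f': (1 2)(3 4)
  after f': (1 3 5)(2 4)
  after r: (3 4 5)
  after f: (1 5 2 3)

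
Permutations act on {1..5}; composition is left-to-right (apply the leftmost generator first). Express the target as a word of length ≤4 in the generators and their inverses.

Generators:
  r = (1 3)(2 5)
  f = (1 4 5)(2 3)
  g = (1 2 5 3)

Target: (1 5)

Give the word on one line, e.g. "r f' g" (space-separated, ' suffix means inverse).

r g'

  after r: (1 3)(2 5)
  after g': (1 5)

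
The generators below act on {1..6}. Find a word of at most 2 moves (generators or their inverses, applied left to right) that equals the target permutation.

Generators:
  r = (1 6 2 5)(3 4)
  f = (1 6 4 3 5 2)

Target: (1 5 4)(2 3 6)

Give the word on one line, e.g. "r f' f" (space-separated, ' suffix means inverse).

f' f'

  after f': (1 2 5 3 4 6)
  after f': (1 5 4)(2 3 6)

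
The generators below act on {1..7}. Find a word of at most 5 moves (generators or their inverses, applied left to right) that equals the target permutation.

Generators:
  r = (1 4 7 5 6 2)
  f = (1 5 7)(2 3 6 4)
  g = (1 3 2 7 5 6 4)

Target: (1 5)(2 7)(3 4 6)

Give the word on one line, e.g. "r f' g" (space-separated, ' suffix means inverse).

g' f' g f' g'

  after g': (1 4 6 5 7 2 3)
  after f': (1 6)(3 7 4)
  after g: (1 4 2 7)(3 5 6)
  after f': (1 6 2 5 3)
  after g': (1 5)(2 7)(3 4 6)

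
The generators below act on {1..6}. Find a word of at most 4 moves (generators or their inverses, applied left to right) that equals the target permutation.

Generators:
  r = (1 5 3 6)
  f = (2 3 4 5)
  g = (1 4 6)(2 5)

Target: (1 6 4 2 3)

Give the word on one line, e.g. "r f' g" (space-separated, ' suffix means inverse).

  after f: (2 3 4 5)
  after g': (1 6 4 2 3)

f g'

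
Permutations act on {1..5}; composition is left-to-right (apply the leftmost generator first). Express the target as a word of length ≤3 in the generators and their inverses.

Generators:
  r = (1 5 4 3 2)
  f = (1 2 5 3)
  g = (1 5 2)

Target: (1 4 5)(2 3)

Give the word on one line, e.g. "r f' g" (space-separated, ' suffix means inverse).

  after g: (1 5 2)
  after f: (1 3)
  after r': (1 4 5)(2 3)

g f r'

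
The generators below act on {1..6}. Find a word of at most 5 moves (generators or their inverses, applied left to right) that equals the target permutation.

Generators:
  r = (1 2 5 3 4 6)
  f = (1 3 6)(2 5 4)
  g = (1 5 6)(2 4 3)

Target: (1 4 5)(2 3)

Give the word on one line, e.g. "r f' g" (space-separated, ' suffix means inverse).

f' r g f

  after f': (1 6 3)(2 4 5)
  after r: (2 6 4 3)
  after g: (1 5 6 3 4 2)
  after f: (1 4 5)(2 3)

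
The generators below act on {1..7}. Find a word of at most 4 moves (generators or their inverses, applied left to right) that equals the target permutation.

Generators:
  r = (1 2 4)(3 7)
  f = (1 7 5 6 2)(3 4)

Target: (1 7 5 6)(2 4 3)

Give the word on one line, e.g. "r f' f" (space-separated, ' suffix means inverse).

f r r

  after f: (1 7 5 6 2)(3 4)
  after r: (1 3)(4 7 5 6)
  after r: (1 7 5 6)(2 4 3)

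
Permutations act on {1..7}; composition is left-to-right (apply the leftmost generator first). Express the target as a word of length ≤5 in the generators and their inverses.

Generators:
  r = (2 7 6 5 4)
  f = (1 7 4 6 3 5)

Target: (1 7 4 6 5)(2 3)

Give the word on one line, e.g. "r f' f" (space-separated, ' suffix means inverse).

r' r' f' r' r'

  after r': (2 4 5 6 7)
  after r': (2 5 7 4 6)
  after f': (1 5)(2 3 6)
  after r': (1 6 4 5)(2 3 7)
  after r': (1 7 4 6 5)(2 3)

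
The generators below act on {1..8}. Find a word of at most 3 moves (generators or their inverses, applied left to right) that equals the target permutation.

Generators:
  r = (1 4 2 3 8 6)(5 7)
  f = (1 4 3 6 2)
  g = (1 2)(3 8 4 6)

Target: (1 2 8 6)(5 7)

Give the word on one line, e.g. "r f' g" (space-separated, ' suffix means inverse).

r g f

  after r: (1 4 2 3 8 6)(5 7)
  after g: (1 6 2 8 3 4)(5 7)
  after f: (1 2 8 6)(5 7)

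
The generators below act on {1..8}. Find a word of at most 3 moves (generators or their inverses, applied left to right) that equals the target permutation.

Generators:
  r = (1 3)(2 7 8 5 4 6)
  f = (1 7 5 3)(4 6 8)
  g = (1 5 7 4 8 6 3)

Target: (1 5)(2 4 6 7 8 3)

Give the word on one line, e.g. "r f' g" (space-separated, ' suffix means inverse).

  after g': (1 3 6 8 4 7 5)
  after r: (2 7 4 8 6 5 3)
  after g: (1 5)(2 4 6 7 8 3)

g' r g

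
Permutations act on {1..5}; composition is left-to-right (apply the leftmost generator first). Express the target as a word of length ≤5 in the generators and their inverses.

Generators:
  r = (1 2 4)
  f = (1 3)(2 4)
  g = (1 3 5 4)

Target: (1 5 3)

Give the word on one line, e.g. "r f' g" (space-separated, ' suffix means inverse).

g r' r' g r

  after g: (1 3 5 4)
  after r': (1 3 5 2)
  after r': (1 3 5)(2 4)
  after g: (1 5 3 4 2)
  after r: (1 5 3)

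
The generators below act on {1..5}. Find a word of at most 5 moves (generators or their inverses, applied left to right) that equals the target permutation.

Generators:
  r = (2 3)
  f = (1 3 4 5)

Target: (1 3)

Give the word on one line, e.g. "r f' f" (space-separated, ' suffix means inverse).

  after r': (2 3)
  after f: (1 3 2 4 5)
  after r: (1 2 4 5)
  after f': (1 2 3)
  after r': (1 3)

r' f r f' r'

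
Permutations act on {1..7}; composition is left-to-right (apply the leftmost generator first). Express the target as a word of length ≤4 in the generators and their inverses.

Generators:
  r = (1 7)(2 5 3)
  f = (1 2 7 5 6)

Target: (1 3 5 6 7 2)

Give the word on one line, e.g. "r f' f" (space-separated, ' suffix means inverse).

f r'

  after f: (1 2 7 5 6)
  after r': (1 3 5 6 7 2)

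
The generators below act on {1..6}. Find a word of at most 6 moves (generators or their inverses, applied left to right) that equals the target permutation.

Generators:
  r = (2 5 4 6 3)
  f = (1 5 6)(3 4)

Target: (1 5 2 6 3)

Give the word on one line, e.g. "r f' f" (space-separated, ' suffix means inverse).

f r' f' r

  after f: (1 5 6)(3 4)
  after r': (1 2 3 5 4 6)
  after f': (1 2 4 5 3)
  after r: (1 5 2 6 3)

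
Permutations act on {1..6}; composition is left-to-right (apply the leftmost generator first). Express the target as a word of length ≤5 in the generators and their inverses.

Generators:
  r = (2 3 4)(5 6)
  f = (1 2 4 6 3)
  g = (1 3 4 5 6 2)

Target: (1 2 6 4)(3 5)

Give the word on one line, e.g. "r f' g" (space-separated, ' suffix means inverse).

f f g' r'

  after f: (1 2 4 6 3)
  after f: (1 4 3 2 6)
  after g': (1 3 6 2 5 4)
  after r': (1 2 6 4)(3 5)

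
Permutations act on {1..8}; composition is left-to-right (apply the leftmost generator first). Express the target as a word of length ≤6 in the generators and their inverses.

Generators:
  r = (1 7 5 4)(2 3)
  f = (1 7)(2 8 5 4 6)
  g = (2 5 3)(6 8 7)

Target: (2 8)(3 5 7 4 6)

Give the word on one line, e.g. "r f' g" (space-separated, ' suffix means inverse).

  after f': (1 7)(2 6 4 5 8)
  after r': (2 6 5 8 3)(4 7)
  after g': (2 7 4 8 5 6)
  after g': (2 8)(3 5 7 4 6)

f' r' g' g'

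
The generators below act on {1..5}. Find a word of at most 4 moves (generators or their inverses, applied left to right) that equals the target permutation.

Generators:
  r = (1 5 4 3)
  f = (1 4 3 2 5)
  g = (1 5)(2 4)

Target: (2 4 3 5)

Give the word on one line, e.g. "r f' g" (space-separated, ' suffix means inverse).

  after f': (1 5 2 3 4)
  after r': (2 4 3 5)

f' r'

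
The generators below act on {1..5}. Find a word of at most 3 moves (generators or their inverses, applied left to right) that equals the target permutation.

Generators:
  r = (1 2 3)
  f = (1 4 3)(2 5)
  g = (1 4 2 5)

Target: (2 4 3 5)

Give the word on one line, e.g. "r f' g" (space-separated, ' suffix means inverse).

r' f

  after r': (1 3 2)
  after f: (2 4 3 5)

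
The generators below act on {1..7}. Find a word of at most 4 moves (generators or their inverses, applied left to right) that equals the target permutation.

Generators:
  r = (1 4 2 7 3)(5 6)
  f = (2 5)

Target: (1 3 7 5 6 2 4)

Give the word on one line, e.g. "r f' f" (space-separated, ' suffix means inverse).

r' f

  after r': (1 3 7 2 4)(5 6)
  after f: (1 3 7 5 6 2 4)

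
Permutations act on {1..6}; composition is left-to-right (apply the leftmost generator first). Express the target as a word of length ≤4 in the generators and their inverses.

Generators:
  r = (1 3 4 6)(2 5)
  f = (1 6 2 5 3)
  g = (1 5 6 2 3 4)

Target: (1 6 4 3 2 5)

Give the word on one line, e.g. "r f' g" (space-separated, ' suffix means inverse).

g' f r

  after g': (1 4 3 2 6 5)
  after f: (1 4)(3 5 6)
  after r: (1 6 4 3 2 5)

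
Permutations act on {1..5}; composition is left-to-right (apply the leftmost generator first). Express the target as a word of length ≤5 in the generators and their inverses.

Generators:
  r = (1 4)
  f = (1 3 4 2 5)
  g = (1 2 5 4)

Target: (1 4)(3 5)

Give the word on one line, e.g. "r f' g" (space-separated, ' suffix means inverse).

g' f' f' r'

  after g': (1 4 5 2)
  after f': (1 3)(2 5 4)
  after f': (3 5)
  after r': (1 4)(3 5)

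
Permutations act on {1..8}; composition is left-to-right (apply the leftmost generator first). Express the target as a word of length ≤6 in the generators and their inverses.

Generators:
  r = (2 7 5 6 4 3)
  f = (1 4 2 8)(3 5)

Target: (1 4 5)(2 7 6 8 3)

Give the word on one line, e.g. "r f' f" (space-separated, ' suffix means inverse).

r' f' r' f f

  after r': (2 3 4 6 5 7)
  after f': (1 8 2 5 7 4 6 3)
  after r': (1 8 3)(2 7 6 4 5)
  after f: (2 7 6)(3 4)(5 8)
  after f: (1 4 5)(2 7 6 8 3)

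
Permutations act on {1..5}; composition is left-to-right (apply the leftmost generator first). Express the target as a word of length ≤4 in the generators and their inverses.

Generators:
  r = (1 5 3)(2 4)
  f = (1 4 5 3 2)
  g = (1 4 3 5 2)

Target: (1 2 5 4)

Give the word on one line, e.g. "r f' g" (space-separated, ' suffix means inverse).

  after g': (1 2 5 3 4)
  after r': (1 4 3 2)
  after g': (3 5)
  after g': (1 2 5 4)

g' r' g' g'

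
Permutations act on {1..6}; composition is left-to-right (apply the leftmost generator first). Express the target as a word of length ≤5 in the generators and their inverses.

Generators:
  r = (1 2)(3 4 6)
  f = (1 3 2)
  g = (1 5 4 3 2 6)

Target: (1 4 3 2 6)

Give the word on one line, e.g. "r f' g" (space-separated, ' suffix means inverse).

f' r f r

  after f': (1 2 3)
  after r: (2 4 6 3)
  after f: (1 3)(2 4 6)
  after r: (1 4 3 2 6)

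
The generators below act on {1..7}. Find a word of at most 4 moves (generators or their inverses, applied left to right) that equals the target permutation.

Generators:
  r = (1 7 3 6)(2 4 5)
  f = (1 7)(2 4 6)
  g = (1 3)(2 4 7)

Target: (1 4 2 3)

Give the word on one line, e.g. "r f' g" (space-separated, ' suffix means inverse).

  after r: (1 7 3 6)(2 4 5)
  after g: (1 2 7)(3 6)(4 5)
  after r: (1 4 2 3)

r g r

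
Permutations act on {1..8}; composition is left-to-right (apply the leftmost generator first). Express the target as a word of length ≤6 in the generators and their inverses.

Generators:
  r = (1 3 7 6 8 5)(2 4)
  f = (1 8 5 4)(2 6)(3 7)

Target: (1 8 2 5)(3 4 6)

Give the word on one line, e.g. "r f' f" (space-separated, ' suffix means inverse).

r' f f f

  after r': (1 5 8 6 7 3)(2 4)
  after f: (1 4 6 3 8 2)
  after f: (2 8 6 7 3 5 4)
  after f: (1 8 2 5)(3 4 6)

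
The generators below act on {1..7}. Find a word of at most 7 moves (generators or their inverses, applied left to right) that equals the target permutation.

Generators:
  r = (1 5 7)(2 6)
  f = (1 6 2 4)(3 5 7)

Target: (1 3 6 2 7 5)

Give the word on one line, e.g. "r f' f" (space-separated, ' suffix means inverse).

  after r': (1 7 5)(2 6)
  after f': (1 5 4 2)(3 7)
  after r': (2 7 3 5 4 6)
  after r': (1 7 3)(2 5 4)
  after f: (1 3 6 2 7 5)

r' f' r' r' f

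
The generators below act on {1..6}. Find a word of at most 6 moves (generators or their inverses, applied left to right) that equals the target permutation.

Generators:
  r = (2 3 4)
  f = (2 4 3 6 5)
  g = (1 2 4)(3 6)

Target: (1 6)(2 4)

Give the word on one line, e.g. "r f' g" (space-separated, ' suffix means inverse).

r' g r g r'

  after r': (2 4 3)
  after g: (1 2)(3 4 6)
  after r: (1 3 2)(4 6)
  after g: (1 6)(3 4)
  after r': (1 6)(2 4)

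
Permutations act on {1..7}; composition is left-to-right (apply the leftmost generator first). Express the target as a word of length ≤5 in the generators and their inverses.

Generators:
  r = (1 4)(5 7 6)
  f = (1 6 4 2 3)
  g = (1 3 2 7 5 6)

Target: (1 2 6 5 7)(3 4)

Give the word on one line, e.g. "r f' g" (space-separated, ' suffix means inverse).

g' f f

  after g': (1 6 5 7 2 3)
  after f: (1 4 2)(3 6 5 7)
  after f: (1 2 6 5 7)(3 4)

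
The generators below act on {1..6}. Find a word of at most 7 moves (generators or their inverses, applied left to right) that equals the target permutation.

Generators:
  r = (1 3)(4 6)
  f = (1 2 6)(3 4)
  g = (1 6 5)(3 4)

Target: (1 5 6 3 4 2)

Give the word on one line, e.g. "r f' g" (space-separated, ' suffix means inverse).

f' r' f r g'

  after f': (1 6 2)(3 4)
  after r': (1 4)(2 3 6)
  after f: (1 3)(2 4)
  after r: (2 6 4)
  after g': (1 5 6 3 4 2)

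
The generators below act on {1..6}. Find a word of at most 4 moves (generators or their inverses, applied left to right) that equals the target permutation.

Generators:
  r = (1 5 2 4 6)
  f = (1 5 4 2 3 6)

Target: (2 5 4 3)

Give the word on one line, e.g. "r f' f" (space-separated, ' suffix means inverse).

r f'

  after r: (1 5 2 4 6)
  after f': (2 5 4 3)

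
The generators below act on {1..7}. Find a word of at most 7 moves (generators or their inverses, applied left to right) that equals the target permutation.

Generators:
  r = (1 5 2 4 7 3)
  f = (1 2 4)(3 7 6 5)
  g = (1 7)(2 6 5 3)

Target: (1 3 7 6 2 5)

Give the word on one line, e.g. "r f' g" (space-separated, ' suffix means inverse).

  after r: (1 5 2 4 7 3)
  after f: (1 3 2)(4 6 5)
  after g': (1 5 4 2 7)
  after r: (1 2 3)(5 7)
  after g': (1 3 7 6 2 5)

r f g' r g'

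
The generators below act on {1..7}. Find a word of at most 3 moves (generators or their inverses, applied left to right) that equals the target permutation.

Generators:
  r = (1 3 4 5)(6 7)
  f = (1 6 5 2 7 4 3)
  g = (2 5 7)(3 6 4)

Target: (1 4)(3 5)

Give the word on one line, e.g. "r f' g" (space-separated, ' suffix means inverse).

  after r': (1 5 4 3)(6 7)
  after r': (1 4)(3 5)

r' r'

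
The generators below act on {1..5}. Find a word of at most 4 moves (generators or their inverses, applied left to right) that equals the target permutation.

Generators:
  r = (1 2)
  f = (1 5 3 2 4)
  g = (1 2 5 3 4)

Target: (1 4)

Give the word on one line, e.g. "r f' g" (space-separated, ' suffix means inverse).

  after f: (1 5 3 2 4)
  after r': (1 5 3)(2 4)
  after f: (1 3 5 2)
  after g: (1 4)

f r' f g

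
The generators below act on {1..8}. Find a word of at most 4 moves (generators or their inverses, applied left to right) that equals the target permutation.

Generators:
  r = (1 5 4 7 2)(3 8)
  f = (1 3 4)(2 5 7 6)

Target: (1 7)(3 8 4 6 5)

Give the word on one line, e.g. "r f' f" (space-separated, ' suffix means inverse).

  after r': (1 2 7 4 5)(3 8)
  after f': (1 6 7 3 8)(2 5 4)
  after f': (1 7)(3 8 4 6 5)

r' f' f'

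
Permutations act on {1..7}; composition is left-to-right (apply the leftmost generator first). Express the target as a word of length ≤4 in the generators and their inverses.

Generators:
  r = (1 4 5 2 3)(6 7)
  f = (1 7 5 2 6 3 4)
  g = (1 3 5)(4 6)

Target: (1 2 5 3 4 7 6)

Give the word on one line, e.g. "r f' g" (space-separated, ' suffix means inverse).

  after g: (1 3 5)(4 6)
  after r': (1 2 5 3 4 7 6)

g r'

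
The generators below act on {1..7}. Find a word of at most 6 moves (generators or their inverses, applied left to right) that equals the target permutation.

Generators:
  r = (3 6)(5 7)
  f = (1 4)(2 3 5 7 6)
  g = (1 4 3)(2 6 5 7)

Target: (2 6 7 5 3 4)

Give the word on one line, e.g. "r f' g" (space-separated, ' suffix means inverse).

g g g g f'

  after g: (1 4 3)(2 6 5 7)
  after g: (1 3 4)(2 5)(6 7)
  after g: (2 7 5 6)
  after g: (1 4 3)
  after f': (2 6 7 5 3 4)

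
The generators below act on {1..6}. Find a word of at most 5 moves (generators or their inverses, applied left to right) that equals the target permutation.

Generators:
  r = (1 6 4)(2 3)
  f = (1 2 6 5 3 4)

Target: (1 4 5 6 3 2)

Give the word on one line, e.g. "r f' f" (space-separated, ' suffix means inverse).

f r f

  after f: (1 2 6 5 3 4)
  after r: (1 3)(2 4 6 5)
  after f: (1 4 5 6 3 2)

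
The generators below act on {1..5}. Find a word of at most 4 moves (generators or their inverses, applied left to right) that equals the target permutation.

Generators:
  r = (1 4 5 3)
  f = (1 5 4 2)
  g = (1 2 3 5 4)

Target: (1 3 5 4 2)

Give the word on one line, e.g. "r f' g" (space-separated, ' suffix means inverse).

  after r: (1 4 5 3)
  after r: (1 5)(3 4)
  after g': (1 3 5 4 2)

r r g'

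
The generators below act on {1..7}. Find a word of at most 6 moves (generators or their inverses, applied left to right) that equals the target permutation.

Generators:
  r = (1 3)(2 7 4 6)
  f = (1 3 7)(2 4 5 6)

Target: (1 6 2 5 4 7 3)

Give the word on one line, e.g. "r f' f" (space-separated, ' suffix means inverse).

f f r r

  after f: (1 3 7)(2 4 5 6)
  after f: (1 7 3)(2 5)(4 6)
  after r: (1 4 2 5 7)
  after r: (1 6 2 5 4 7 3)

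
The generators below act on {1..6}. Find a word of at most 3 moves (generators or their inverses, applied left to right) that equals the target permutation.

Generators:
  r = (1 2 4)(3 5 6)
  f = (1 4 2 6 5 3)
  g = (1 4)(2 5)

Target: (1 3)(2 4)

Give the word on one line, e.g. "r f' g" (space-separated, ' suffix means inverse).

  after r: (1 2 4)(3 5 6)
  after g': (1 5 6 3 2)
  after r': (1 3)(2 4)

r g' r'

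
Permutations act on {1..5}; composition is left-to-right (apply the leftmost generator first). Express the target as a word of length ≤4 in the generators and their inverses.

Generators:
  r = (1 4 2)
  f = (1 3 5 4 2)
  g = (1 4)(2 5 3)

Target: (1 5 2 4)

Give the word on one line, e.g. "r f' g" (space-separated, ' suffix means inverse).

  after g': (1 4)(2 3 5)
  after f': (1 5 4 2)
  after r: (1 5 2 4)

g' f' r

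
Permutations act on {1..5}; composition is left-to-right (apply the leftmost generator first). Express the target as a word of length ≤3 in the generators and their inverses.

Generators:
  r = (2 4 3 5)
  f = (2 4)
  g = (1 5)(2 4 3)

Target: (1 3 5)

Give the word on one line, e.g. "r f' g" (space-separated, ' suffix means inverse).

g r'

  after g: (1 5)(2 4 3)
  after r': (1 3 5)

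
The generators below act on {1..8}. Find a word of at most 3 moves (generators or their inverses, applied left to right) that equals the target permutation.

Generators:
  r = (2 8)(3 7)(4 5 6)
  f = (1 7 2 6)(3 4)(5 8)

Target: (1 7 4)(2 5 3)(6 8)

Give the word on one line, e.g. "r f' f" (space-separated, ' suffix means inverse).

  after r': (2 8)(3 7)(4 6 5)
  after f: (1 7 4)(2 5 3)(6 8)

r' f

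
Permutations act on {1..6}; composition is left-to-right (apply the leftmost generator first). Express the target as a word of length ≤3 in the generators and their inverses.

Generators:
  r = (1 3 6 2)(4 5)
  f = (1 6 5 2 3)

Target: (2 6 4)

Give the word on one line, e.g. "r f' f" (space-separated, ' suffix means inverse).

  after f: (1 6 5 2 3)
  after r': (1 3 2)(4 5 6)
  after f: (2 6 4)

f r' f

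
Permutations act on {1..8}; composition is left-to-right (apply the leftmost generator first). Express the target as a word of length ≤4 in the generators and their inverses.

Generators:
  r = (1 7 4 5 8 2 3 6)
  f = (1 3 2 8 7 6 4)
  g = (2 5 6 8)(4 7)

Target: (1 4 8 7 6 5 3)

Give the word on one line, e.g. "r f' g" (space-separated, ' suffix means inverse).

g' f'

  after g': (2 8 6 5)(4 7)
  after f': (1 4 8 7 6 5 3)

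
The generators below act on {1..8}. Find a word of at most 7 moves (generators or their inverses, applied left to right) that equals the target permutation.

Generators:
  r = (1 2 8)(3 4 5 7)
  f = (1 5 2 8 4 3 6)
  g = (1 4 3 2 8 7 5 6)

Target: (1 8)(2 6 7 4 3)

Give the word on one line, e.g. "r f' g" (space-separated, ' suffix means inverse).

  after f: (1 5 2 8 4 3 6)
  after g': (1 7 8)(3 5)
  after r': (1 5 7 2)(3 4)
  after f': (2 6 3 8)(5 7)
  after r': (1 8)(2 6 7 4 3)

f g' r' f' r'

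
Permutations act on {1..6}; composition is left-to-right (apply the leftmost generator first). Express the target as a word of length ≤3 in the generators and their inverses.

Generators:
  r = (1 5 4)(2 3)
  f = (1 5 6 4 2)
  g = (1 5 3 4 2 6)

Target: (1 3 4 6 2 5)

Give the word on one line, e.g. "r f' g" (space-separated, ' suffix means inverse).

f g

  after f: (1 5 6 4 2)
  after g: (1 3 4 6 2 5)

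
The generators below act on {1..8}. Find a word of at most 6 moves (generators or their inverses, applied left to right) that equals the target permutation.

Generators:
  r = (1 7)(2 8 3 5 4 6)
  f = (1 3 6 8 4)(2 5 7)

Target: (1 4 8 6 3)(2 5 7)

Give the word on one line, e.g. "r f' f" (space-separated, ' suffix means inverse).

  after f: (1 3 6 8 4)(2 5 7)
  after f: (1 6 4 3 8)(2 7 5)
  after f: (1 8 3 4 6)
  after f: (1 4 8 6 3)(2 5 7)

f f f f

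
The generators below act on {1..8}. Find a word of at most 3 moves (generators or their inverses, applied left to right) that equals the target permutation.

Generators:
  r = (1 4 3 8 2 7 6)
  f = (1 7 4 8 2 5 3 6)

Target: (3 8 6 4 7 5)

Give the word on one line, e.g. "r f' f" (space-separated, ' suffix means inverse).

  after r': (1 6 7 2 8 3 4)
  after f: (3 8 6 4 7 5)

r' f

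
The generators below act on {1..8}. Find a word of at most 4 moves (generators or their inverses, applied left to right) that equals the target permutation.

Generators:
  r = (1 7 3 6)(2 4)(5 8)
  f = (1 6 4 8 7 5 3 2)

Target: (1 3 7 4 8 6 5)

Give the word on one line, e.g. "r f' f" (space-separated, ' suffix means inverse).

  after f': (1 2 3 5 7 8 4 6)
  after r: (1 4)(2 6 7 5 3 8)
  after r: (1 2)(3 5 6)(4 7 8)
  after f': (1 3 7 4 8 6 5)

f' r r f'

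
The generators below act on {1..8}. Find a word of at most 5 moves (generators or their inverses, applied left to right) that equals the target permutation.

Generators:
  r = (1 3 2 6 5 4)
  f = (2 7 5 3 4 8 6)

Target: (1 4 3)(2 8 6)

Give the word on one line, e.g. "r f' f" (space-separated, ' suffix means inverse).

f' r' f' f' r

  after f': (2 6 8 4 3 5 7)
  after r': (1 4)(3 6 8 5 7)
  after f': (1 3 8 7 5 2 6 4)
  after f': (1 5 6 3 4)(2 8)
  after r: (1 4 3)(2 8 6)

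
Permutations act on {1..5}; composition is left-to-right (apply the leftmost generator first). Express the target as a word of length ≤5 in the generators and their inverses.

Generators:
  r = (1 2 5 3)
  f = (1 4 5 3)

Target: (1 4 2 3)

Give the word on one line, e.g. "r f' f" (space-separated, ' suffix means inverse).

f' r f

  after f': (1 3 5 4)
  after r: (2 5 4)
  after f: (1 4 2 3)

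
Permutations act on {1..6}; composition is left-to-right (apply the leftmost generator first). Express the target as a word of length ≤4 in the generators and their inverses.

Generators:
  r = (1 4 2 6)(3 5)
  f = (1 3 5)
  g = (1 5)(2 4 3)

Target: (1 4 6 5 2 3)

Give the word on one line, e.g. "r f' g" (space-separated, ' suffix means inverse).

f' g' r f'

  after f': (1 5 3)
  after g': (2 3 5 4)
  after r: (1 4 6)(2 5)
  after f': (1 4 6 5 2 3)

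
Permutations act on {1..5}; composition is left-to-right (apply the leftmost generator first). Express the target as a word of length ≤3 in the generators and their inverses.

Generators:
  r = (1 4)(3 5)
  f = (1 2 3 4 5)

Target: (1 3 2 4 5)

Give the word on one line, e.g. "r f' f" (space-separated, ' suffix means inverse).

f' r

  after f': (1 5 4 3 2)
  after r: (1 3 2 4 5)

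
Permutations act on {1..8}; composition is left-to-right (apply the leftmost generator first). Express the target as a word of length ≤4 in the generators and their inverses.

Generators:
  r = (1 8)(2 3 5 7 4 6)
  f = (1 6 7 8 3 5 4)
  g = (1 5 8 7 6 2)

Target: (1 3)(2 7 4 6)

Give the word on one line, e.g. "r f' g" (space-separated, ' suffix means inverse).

  after g: (1 5 8 7 6 2)
  after r': (1 3 2 8 5)(4 7)
  after g: (1 3)(2 7 4 6)

g r' g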